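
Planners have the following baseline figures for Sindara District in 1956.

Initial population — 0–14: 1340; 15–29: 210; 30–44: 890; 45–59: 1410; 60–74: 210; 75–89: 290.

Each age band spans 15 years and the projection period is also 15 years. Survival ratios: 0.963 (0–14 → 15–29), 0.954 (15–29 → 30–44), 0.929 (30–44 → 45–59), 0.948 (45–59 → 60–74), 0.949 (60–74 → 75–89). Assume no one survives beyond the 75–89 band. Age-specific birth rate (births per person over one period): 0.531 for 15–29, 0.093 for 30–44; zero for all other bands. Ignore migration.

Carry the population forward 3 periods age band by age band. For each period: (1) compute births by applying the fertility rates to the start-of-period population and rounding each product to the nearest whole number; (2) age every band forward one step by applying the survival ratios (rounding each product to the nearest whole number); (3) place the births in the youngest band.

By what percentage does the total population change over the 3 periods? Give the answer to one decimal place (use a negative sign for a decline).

-27.9

[period 1]
Births: 210 × 0.531 = 112  |  890 × 0.093 = 83 → 195
15–29: 1340 × 0.963 = 1290
30–44: 210 × 0.954 = 200
45–59: 890 × 0.929 = 827
60–74: 1410 × 0.948 = 1337
75–89: 210 × 0.949 = 199
Giving 195 / 1290 / 200 / 827 / 1337 / 199.
[period 2]
Births: 1290 × 0.531 = 685  |  200 × 0.093 = 19 → 704
15–29: 195 × 0.963 = 188
30–44: 1290 × 0.954 = 1231
45–59: 200 × 0.929 = 186
60–74: 827 × 0.948 = 784
75–89: 1337 × 0.949 = 1269
Giving 704 / 188 / 1231 / 186 / 784 / 1269.
[period 3]
Births: 188 × 0.531 = 100  |  1231 × 0.093 = 114 → 214
15–29: 704 × 0.963 = 678
30–44: 188 × 0.954 = 179
45–59: 1231 × 0.929 = 1144
60–74: 186 × 0.948 = 176
75–89: 784 × 0.949 = 744
Giving 214 / 678 / 179 / 1144 / 176 / 744.
Total: 4350 → 3135; change = -1215; percentage change = -27.9%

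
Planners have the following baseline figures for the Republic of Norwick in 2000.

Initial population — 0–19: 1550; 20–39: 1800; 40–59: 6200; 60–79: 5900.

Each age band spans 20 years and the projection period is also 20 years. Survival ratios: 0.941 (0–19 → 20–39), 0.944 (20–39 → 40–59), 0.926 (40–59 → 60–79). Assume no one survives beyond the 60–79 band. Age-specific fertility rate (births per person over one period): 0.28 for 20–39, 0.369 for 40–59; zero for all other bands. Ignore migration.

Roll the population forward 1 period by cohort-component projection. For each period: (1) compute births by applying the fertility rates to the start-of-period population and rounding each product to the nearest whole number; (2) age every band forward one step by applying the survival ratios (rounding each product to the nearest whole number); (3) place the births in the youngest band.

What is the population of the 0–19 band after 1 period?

Period 1:
Births: 1800 * 0.28 = 504 ; 6200 * 0.369 = 2288 — total 2792
20–39: 1550 * 0.941 = 1459
40–59: 1800 * 0.944 = 1699
60–79: 6200 * 0.926 = 5741
End of period: [2792, 1459, 1699, 5741]

2792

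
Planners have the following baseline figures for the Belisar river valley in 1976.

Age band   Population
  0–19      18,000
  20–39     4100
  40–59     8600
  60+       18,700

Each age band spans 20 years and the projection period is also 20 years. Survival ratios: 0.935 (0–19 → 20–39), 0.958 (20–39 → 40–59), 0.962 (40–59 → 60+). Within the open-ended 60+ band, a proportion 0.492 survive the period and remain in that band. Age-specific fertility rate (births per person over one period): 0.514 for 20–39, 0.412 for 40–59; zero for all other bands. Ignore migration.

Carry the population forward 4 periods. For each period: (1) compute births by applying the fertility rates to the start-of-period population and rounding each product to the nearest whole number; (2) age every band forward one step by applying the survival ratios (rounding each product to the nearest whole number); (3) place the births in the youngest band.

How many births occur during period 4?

Call the bands 1 to 4, youngest first.
[period 1]
Births: 4100 × 0.514 = 2107  |  8600 × 0.412 = 3543 ⇒ total 5650
Band 2: 18000 × 0.935 = 16830
Band 3: 4100 × 0.958 = 3928
Band 4: 8600 × 0.962 + 18700 × 0.492 = 8273 + 9200 = 17473
Giving 5650 / 16830 / 3928 / 17473.
[period 2]
Births: 16830 × 0.514 = 8651  |  3928 × 0.412 = 1618 ⇒ total 10269
Band 2: 5650 × 0.935 = 5283
Band 3: 16830 × 0.958 = 16123
Band 4: 3928 × 0.962 + 17473 × 0.492 = 3779 + 8597 = 12376
Giving 10269 / 5283 / 16123 / 12376.
[period 3]
Births: 5283 × 0.514 = 2715  |  16123 × 0.412 = 6643 ⇒ total 9358
Band 2: 10269 × 0.935 = 9602
Band 3: 5283 × 0.958 = 5061
Band 4: 16123 × 0.962 + 12376 × 0.492 = 15510 + 6089 = 21599
Giving 9358 / 9602 / 5061 / 21599.
[period 4]
Births: 9602 × 0.514 = 4935  |  5061 × 0.412 = 2085 ⇒ total 7020
Band 2: 9358 × 0.935 = 8750
Band 3: 9602 × 0.958 = 9199
Band 4: 5061 × 0.962 + 21599 × 0.492 = 4869 + 10627 = 15496
Giving 7020 / 8750 / 9199 / 15496.

7020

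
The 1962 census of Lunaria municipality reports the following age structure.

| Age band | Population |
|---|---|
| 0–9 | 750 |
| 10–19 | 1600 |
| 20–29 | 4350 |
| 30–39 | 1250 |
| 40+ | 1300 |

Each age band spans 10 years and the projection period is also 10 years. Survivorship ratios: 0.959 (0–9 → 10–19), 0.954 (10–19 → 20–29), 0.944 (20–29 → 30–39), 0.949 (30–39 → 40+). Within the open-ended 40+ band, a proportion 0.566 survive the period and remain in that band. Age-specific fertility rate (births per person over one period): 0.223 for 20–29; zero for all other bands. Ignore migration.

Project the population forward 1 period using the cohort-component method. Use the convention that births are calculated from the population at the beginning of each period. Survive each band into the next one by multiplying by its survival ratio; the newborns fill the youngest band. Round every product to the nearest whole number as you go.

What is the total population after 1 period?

9243

(Groups numbered youngest = 1 to oldest = 5.)
[period 1]
Births: 4350 × 0.223 = 970
Group 2: 750 × 0.959 = 719
Group 3: 1600 × 0.954 = 1526
Group 4: 4350 × 0.944 = 4106
Group 5: 1250 × 0.949 + 1300 × 0.566 = 1186 + 736 = 1922
Population now: 0–9=970, 10–19=719, 20–29=1526, 30–39=4106, 40+=1922
Total after period 1: 970 + 719 + 1526 + 4106 + 1922 = 9243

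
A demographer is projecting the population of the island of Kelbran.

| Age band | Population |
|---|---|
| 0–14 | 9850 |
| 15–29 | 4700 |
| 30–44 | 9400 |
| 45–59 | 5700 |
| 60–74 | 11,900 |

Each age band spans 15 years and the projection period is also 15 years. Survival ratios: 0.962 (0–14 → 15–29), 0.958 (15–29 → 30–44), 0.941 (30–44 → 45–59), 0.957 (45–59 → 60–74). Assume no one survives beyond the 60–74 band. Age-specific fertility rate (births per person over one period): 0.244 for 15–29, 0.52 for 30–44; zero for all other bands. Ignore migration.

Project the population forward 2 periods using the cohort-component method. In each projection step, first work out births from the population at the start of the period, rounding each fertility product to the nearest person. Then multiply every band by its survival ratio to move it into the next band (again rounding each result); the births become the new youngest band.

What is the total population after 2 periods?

Let band 1 be 0–14 through band 5 = 60–74.
Period 1.
Births: 4700 × 0.244 = 1147 ; 9400 × 0.52 = 4888 → total 6035
Band 2: 9850 × 0.962 = 9476
Band 3: 4700 × 0.958 = 4503
Band 4: 9400 × 0.941 = 8845
Band 5: 5700 × 0.957 = 5455
Population now: 0–14=6035, 15–29=9476, 30–44=4503, 45–59=8845, 60–74=5455
Period 2.
Births: 9476 × 0.244 = 2312 ; 4503 × 0.52 = 2342 → total 4654
Band 2: 6035 × 0.962 = 5806
Band 3: 9476 × 0.958 = 9078
Band 4: 4503 × 0.941 = 4237
Band 5: 8845 × 0.957 = 8465
Population now: 0–14=4654, 15–29=5806, 30–44=9078, 45–59=4237, 60–74=8465
Total after period 2: 4654 + 5806 + 9078 + 4237 + 8465 = 32240

32240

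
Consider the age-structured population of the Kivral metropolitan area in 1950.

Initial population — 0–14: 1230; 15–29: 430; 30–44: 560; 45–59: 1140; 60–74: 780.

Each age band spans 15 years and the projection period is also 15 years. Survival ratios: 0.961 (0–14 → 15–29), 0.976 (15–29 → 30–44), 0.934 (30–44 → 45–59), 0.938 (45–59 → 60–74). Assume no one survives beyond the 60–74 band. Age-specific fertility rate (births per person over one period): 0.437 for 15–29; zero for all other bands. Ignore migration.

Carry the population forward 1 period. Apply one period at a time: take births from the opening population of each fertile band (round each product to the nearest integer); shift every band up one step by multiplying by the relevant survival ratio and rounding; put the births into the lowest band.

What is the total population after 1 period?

3382

(Bands numbered youngest = 1 to oldest = 5.)
After projecting period 1:
Births: 430 × 0.437 = 188
Band 2: 1230 × 0.961 = 1182
Band 3: 430 × 0.976 = 420
Band 4: 560 × 0.934 = 523
Band 5: 1140 × 0.938 = 1069
End of period: [188, 1182, 420, 523, 1069]
Total after period 1: 188 + 1182 + 420 + 523 + 1069 = 3382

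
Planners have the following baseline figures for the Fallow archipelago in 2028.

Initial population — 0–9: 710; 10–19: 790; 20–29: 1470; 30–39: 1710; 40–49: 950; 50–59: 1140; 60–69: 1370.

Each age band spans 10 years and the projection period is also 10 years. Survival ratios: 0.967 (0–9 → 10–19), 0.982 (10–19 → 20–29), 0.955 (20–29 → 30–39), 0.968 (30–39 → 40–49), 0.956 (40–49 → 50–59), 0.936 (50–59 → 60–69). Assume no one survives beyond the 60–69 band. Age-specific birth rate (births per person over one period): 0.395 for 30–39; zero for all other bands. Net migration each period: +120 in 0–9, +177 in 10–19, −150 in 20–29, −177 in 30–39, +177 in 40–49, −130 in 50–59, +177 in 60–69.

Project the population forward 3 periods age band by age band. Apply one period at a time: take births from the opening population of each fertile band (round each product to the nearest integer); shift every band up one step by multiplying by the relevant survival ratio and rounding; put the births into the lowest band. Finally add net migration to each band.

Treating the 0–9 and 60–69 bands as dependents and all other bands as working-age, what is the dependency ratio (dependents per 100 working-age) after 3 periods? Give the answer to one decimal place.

52.2

(Groups numbered youngest = 1 to oldest = 7.)
Period 1.
Births: 1710 × 0.395 = 675
Group 2: 710 × 0.967 = 687
Group 3: 790 × 0.982 = 776
Group 4: 1470 × 0.955 = 1404
Group 5: 1710 × 0.968 = 1655
Group 6: 950 × 0.956 = 908
Group 7: 1140 × 0.936 = 1067
Net migration: Group 1 + 120 → 795; Group 2 + 177 → 864; Group 3 − 150 → 626; Group 4 − 177 → 1227; Group 5 + 177 → 1832; Group 6 − 130 → 778; Group 7 + 177 → 1244
Giving 795 / 864 / 626 / 1227 / 1832 / 778 / 1244.
Period 2.
Births: 1227 × 0.395 = 485
Group 2: 795 × 0.967 = 769
Group 3: 864 × 0.982 = 848
Group 4: 626 × 0.955 = 598
Group 5: 1227 × 0.968 = 1188
Group 6: 1832 × 0.956 = 1751
Group 7: 778 × 0.936 = 728
Net migration: Group 1 + 120 → 605; Group 2 + 177 → 946; Group 3 − 150 → 698; Group 4 − 177 → 421; Group 5 + 177 → 1365; Group 6 − 130 → 1621; Group 7 + 177 → 905
Giving 605 / 946 / 698 / 421 / 1365 / 1621 / 905.
Period 3.
Births: 421 × 0.395 = 166
Group 2: 605 × 0.967 = 585
Group 3: 946 × 0.982 = 929
Group 4: 698 × 0.955 = 667
Group 5: 421 × 0.968 = 408
Group 6: 1365 × 0.956 = 1305
Group 7: 1621 × 0.936 = 1517
Net migration: Group 1 + 120 → 286; Group 2 + 177 → 762; Group 3 − 150 → 779; Group 4 − 177 → 490; Group 5 + 177 → 585; Group 6 − 130 → 1175; Group 7 + 177 → 1694
Giving 286 / 762 / 779 / 490 / 585 / 1175 / 1694.
Dependents (band 0–9 + band 60–69) = 286 + 1694 = 1980; working-age = 3791; ratio = 1980/3791 × 100 = 52.2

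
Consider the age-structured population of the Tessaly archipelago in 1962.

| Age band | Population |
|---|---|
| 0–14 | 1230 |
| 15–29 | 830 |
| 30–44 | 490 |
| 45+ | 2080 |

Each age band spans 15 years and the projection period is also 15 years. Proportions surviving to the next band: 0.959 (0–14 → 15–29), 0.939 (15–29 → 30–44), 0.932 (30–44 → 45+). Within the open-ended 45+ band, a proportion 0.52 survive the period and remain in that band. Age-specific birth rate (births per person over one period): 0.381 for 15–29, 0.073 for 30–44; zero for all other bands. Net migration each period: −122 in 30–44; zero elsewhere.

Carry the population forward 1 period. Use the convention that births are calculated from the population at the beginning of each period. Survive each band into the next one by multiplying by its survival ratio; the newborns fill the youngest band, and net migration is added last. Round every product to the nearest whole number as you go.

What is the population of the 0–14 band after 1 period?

Numbering the groups 1..4 from youngest to oldest:
After projecting period 1:
Births: 830 × 0.381 = 316  |  490 × 0.073 = 36 → total 352
Group 2: 1230 × 0.959 = 1180
Group 3: 830 × 0.939 = 779
Group 4: 490 × 0.932 + 2080 × 0.52 = 457 + 1082 = 1539
Net migration: Group 3 − 122 → 657
End of period: [352, 1180, 657, 1539]

352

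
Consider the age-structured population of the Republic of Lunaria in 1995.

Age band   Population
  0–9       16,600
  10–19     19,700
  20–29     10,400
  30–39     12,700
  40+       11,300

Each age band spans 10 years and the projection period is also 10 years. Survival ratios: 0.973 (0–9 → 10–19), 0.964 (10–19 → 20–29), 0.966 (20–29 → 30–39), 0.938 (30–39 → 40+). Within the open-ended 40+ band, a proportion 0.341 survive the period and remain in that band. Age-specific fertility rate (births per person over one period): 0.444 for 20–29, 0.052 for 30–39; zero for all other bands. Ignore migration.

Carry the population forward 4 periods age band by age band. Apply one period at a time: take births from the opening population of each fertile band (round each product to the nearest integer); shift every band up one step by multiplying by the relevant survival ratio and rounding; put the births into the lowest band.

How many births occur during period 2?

8954

Numbering the bands 1..5 from youngest to oldest:
After projecting period 1:
Births: 10400 × 0.444 = 4618, 12700 × 0.052 = 660 — total 5278
Band 2: 16600 × 0.973 = 16152
Band 3: 19700 × 0.964 = 18991
Band 4: 10400 × 0.966 = 10046
Band 5: 12700 × 0.938 + 11300 × 0.341 = 11913 + 3853 = 15766
Population now: 0–9=5278, 10–19=16152, 20–29=18991, 30–39=10046, 40+=15766
After projecting period 2:
Births: 18991 × 0.444 = 8432, 10046 × 0.052 = 522 — total 8954
Band 2: 5278 × 0.973 = 5135
Band 3: 16152 × 0.964 = 15571
Band 4: 18991 × 0.966 = 18345
Band 5: 10046 × 0.938 + 15766 × 0.341 = 9423 + 5376 = 14799
Population now: 0–9=8954, 10–19=5135, 20–29=15571, 30–39=18345, 40+=14799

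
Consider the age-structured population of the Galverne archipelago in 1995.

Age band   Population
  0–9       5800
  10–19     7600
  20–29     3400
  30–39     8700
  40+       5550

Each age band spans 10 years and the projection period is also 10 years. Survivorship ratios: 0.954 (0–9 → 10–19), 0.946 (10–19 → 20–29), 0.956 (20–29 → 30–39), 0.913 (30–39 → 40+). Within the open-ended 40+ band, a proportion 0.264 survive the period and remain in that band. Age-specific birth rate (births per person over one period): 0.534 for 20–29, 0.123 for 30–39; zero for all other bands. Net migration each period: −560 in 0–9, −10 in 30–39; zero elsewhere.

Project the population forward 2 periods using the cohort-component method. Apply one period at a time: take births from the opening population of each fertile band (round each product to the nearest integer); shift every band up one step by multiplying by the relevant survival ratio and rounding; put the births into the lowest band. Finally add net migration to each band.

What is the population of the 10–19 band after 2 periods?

After projecting period 1:
Births: 3400 × 0.534 = 1816  |  8700 × 0.123 = 1070 → 2886
10–19: 5800 × 0.954 = 5533
20–29: 7600 × 0.946 = 7190
30–39: 3400 × 0.956 = 3250
40+: 8700 × 0.913 + 5550 × 0.264 = 7943 + 1465 = 9408
Net migration: 0–9 − 560 → 2326; 30–39 − 10 → 3240
→ [2326, 5533, 7190, 3240, 9408]
After projecting period 2:
Births: 7190 × 0.534 = 3839  |  3240 × 0.123 = 399 → 4238
10–19: 2326 × 0.954 = 2219
20–29: 5533 × 0.946 = 5234
30–39: 7190 × 0.956 = 6874
40+: 3240 × 0.913 + 9408 × 0.264 = 2958 + 2484 = 5442
Net migration: 0–9 − 560 → 3678; 30–39 − 10 → 6864
→ [3678, 2219, 5234, 6864, 5442]

2219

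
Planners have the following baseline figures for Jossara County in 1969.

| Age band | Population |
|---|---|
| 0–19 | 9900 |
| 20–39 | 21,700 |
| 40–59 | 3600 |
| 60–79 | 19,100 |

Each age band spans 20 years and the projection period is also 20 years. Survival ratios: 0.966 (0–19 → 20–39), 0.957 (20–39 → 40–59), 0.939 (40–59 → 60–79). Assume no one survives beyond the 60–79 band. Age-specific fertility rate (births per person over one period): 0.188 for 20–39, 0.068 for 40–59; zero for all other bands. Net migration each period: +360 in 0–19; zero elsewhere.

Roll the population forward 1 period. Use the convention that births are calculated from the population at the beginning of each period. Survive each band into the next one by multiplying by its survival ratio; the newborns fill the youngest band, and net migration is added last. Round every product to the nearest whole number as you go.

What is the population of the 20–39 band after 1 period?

9563

[period 1]
Births: 21700 * 0.188 = 4080  |  3600 * 0.068 = 245 → 4325
20–39: 9900 * 0.966 = 9563
40–59: 21700 * 0.957 = 20767
60–79: 3600 * 0.939 = 3380
Net migration: 0–19 + 360 → 4685
→ [4685, 9563, 20767, 3380]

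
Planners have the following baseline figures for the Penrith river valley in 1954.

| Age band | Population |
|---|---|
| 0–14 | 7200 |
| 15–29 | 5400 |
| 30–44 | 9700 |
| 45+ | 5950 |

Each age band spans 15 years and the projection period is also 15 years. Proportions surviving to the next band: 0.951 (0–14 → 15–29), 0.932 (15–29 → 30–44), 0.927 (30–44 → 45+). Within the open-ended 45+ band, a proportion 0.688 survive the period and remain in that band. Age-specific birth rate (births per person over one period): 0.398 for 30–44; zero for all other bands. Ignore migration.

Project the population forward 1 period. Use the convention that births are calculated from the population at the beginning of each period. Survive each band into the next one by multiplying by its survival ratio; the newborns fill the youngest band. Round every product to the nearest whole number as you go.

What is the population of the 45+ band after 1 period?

13086

(Groups numbered youngest = 1 to oldest = 4.)
Period 1.
Births: 9700 * 0.398 = 3861
Group 2: 7200 * 0.951 = 6847
Group 3: 5400 * 0.932 = 5033
Group 4: 9700 * 0.927 + 5950 * 0.688 = 8992 + 4094 = 13086
End of period: [3861, 6847, 5033, 13086]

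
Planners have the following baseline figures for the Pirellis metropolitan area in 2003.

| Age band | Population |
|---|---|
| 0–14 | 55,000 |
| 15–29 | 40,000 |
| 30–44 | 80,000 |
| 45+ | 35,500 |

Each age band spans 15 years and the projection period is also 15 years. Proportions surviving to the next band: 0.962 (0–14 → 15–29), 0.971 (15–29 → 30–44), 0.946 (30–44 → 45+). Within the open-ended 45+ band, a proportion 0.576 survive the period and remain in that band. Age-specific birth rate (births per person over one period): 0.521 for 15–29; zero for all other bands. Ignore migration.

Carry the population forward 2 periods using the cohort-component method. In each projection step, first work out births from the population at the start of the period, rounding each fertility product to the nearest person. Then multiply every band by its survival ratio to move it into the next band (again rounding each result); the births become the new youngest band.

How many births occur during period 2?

Period 1:
Births: 40000 × 0.521 = 20840
15–29: 55000 × 0.962 = 52910
30–44: 40000 × 0.971 = 38840
45+: 80000 × 0.946 + 35500 × 0.576 = 75680 + 20448 = 96128
End of period: [20840, 52910, 38840, 96128]
Period 2:
Births: 52910 × 0.521 = 27566
15–29: 20840 × 0.962 = 20048
30–44: 52910 × 0.971 = 51376
45+: 38840 × 0.946 + 96128 × 0.576 = 36743 + 55370 = 92113
End of period: [27566, 20048, 51376, 92113]

27566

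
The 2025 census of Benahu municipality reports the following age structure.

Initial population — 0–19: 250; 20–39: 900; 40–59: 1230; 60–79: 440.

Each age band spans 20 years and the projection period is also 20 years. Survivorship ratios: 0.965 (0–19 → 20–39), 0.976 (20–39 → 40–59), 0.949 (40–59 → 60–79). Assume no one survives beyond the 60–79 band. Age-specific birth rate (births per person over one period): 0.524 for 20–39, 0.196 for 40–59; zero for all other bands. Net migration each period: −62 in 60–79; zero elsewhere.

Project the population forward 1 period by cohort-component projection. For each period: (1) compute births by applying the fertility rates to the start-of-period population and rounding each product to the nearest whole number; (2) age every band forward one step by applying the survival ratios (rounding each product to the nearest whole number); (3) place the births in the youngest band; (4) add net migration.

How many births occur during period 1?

713

Numbering the groups 1..4 from youngest to oldest:
After projecting period 1:
Births: 900 * 0.524 = 472  |  1230 * 0.196 = 241 — total 713
Group 2: 250 * 0.965 = 241
Group 3: 900 * 0.976 = 878
Group 4: 1230 * 0.949 = 1167
Net migration: Group 4 − 62 → 1105
Population now: 0–19=713, 20–39=241, 40–59=878, 60–79=1105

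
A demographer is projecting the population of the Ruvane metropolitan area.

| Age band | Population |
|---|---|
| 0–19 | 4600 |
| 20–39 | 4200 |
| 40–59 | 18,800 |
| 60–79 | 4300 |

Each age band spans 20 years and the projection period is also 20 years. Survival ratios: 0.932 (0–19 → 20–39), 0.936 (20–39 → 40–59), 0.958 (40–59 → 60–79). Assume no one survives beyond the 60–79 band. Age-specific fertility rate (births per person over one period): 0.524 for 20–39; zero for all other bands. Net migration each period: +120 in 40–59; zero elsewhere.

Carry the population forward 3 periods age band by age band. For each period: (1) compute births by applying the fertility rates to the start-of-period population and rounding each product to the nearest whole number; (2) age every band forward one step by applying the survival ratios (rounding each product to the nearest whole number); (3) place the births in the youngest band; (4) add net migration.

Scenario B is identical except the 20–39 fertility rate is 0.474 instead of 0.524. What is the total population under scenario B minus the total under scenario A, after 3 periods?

Period 1:
Births: 4200 × 0.524 = 2201
20–39: 4600 × 0.932 = 4287
40–59: 4200 × 0.936 = 3931
60–79: 18800 × 0.958 = 18010
Net migration: 40–59 + 120 → 4051
→ [2201, 4287, 4051, 18010]
Period 2:
Births: 4287 × 0.524 = 2246
20–39: 2201 × 0.932 = 2051
40–59: 4287 × 0.936 = 4013
60–79: 4051 × 0.958 = 3881
Net migration: 40–59 + 120 → 4133
→ [2246, 2051, 4133, 3881]
Period 3:
Births: 2051 × 0.524 = 1075
20–39: 2246 × 0.932 = 2093
40–59: 2051 × 0.936 = 1920
60–79: 4133 × 0.958 = 3959
Net migration: 40–59 + 120 → 2040
→ [1075, 2093, 2040, 3959]
Scenario A total after 3 periods: 9167
Scenario B projection —
Period 1:
Births: 4200 × 0.474 = 1991
20–39: 4600 × 0.932 = 4287
40–59: 4200 × 0.936 = 3931
60–79: 18800 × 0.958 = 18010
Net migration: 40–59 + 120 → 4051
→ [1991, 4287, 4051, 18010]
Period 2:
Births: 4287 × 0.474 = 2032
20–39: 1991 × 0.932 = 1856
40–59: 4287 × 0.936 = 4013
60–79: 4051 × 0.958 = 3881
Net migration: 40–59 + 120 → 4133
→ [2032, 1856, 4133, 3881]
Period 3:
Births: 1856 × 0.474 = 880
20–39: 2032 × 0.932 = 1894
40–59: 1856 × 0.936 = 1737
60–79: 4133 × 0.958 = 3959
Net migration: 40–59 + 120 → 1857
→ [880, 1894, 1857, 3959]
Scenario B total after 3 periods: 8590
Difference B − A = 8590 − 9167 = -577

-577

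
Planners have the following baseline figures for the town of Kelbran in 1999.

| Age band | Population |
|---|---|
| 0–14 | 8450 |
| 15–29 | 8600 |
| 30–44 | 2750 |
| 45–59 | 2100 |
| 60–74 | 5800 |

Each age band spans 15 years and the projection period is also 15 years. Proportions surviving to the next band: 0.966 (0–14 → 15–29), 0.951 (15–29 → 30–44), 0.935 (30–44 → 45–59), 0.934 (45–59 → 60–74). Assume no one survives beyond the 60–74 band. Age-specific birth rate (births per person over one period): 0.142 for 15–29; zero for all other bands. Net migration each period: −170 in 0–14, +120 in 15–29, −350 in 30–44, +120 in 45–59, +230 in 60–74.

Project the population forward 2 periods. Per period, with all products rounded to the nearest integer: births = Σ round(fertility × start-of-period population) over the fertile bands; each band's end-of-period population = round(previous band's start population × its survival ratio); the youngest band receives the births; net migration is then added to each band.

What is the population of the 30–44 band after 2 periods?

7527

[period 1]
Births: 8600 × 0.142 = 1221
15–29: 8450 × 0.966 = 8163
30–44: 8600 × 0.951 = 8179
45–59: 2750 × 0.935 = 2571
60–74: 2100 × 0.934 = 1961
Net migration: 0–14 − 170 → 1051; 15–29 + 120 → 8283; 30–44 − 350 → 7829; 45–59 + 120 → 2691; 60–74 + 230 → 2191
End of period: [1051, 8283, 7829, 2691, 2191]
[period 2]
Births: 8283 × 0.142 = 1176
15–29: 1051 × 0.966 = 1015
30–44: 8283 × 0.951 = 7877
45–59: 7829 × 0.935 = 7320
60–74: 2691 × 0.934 = 2513
Net migration: 0–14 − 170 → 1006; 15–29 + 120 → 1135; 30–44 − 350 → 7527; 45–59 + 120 → 7440; 60–74 + 230 → 2743
End of period: [1006, 1135, 7527, 7440, 2743]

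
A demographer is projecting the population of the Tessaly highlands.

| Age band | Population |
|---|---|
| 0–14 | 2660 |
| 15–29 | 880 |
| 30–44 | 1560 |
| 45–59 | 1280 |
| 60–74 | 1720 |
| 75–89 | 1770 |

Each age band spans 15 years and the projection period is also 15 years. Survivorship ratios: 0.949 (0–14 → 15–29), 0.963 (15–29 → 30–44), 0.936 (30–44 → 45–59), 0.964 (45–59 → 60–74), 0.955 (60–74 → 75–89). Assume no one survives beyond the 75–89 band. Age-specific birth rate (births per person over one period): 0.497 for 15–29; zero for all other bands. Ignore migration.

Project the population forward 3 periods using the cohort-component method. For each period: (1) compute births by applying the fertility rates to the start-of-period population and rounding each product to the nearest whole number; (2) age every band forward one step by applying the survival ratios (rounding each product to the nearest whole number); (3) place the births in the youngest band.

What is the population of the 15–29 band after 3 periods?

1190

Period 1:
Births: 880 × 0.497 = 437
15–29: 2660 × 0.949 = 2524
30–44: 880 × 0.963 = 847
45–59: 1560 × 0.936 = 1460
60–74: 1280 × 0.964 = 1234
75–89: 1720 × 0.955 = 1643
Population now: 0–14=437, 15–29=2524, 30–44=847, 45–59=1460, 60–74=1234, 75–89=1643
Period 2:
Births: 2524 × 0.497 = 1254
15–29: 437 × 0.949 = 415
30–44: 2524 × 0.963 = 2431
45–59: 847 × 0.936 = 793
60–74: 1460 × 0.964 = 1407
75–89: 1234 × 0.955 = 1178
Population now: 0–14=1254, 15–29=415, 30–44=2431, 45–59=793, 60–74=1407, 75–89=1178
Period 3:
Births: 415 × 0.497 = 206
15–29: 1254 × 0.949 = 1190
30–44: 415 × 0.963 = 400
45–59: 2431 × 0.936 = 2275
60–74: 793 × 0.964 = 764
75–89: 1407 × 0.955 = 1344
Population now: 0–14=206, 15–29=1190, 30–44=400, 45–59=2275, 60–74=764, 75–89=1344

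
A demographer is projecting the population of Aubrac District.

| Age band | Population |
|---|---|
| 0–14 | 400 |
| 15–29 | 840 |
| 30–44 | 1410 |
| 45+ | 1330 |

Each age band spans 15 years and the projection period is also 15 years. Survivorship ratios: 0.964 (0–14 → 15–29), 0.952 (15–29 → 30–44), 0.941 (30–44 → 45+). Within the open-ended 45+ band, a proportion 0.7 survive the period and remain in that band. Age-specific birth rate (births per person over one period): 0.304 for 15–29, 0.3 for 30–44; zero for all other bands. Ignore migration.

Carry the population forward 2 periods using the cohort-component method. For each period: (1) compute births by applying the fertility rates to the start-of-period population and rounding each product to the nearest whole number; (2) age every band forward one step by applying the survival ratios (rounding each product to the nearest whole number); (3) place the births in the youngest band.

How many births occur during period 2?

Let band 1 be 0–14 through band 4 = 45+.
After projecting period 1:
Births: 840 × 0.304 = 255 ; 1410 × 0.3 = 423 → total 678
Band 2: 400 × 0.964 = 386
Band 3: 840 × 0.952 = 800
Band 4: 1410 × 0.941 + 1330 × 0.7 = 1327 + 931 = 2258
Population now: 0–14=678, 15–29=386, 30–44=800, 45+=2258
After projecting period 2:
Births: 386 × 0.304 = 117 ; 800 × 0.3 = 240 → total 357
Band 2: 678 × 0.964 = 654
Band 3: 386 × 0.952 = 367
Band 4: 800 × 0.941 + 2258 × 0.7 = 753 + 1581 = 2334
Population now: 0–14=357, 15–29=654, 30–44=367, 45+=2334

357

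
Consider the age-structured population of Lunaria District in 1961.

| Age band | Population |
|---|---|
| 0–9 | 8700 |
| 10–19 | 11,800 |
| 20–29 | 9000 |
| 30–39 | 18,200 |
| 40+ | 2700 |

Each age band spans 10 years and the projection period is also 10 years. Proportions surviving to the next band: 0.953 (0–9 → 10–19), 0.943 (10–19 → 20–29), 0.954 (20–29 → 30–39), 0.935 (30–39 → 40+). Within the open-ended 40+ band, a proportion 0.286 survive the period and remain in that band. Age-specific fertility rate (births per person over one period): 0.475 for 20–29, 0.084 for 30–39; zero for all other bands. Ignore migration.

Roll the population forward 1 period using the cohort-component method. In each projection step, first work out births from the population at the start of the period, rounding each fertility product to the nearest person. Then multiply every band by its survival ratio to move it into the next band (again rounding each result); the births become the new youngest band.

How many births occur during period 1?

Call the groups 1 to 5, youngest first.
[period 1]
Births: 9000 * 0.475 = 4275  |  18200 * 0.084 = 1529 → total 5804
Group 2: 8700 * 0.953 = 8291
Group 3: 11800 * 0.943 = 11127
Group 4: 9000 * 0.954 = 8586
Group 5: 18200 * 0.935 + 2700 * 0.286 = 17017 + 772 = 17789
End of period: [5804, 8291, 11127, 8586, 17789]

5804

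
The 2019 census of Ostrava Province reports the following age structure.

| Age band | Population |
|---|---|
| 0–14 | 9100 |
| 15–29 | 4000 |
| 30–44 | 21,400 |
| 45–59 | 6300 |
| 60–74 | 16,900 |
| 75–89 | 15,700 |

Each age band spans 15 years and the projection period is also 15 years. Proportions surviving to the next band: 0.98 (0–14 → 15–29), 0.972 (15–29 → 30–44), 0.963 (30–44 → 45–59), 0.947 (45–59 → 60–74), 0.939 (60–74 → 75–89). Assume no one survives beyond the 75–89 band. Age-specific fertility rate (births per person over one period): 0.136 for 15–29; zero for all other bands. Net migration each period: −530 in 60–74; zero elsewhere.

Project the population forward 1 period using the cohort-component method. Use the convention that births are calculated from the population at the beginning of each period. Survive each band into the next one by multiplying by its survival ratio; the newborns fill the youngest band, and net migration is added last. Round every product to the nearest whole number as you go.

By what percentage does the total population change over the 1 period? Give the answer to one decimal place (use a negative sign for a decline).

[period 1]
Births: 4000 × 0.136 = 544
15–29: 9100 × 0.98 = 8918
30–44: 4000 × 0.972 = 3888
45–59: 21400 × 0.963 = 20608
60–74: 6300 × 0.947 = 5966
75–89: 16900 × 0.939 = 15869
Net migration: 60–74 − 530 → 5436
→ [544, 8918, 3888, 20608, 5436, 15869]
Total: 73400 → 55263; change = -18137; percentage change = -24.7%

-24.7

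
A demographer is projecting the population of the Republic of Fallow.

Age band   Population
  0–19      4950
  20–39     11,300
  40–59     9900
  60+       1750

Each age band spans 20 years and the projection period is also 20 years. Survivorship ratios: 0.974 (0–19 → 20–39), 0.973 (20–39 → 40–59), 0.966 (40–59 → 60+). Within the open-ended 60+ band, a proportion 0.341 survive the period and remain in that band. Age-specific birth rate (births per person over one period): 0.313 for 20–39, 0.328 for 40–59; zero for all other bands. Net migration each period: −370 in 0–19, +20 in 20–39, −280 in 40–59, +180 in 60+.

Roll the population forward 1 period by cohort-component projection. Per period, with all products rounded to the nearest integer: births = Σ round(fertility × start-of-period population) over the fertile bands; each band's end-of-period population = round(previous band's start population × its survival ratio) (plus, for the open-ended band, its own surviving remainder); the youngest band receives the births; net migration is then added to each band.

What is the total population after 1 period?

32310

— Period 1 —
Births: 11300 × 0.313 = 3537  |  9900 × 0.328 = 3247 — total 6784
20–39: 4950 × 0.974 = 4821
40–59: 11300 × 0.973 = 10995
60+: 9900 × 0.966 + 1750 × 0.341 = 9563 + 597 = 10160
Net migration: 0–19 − 370 → 6414; 20–39 + 20 → 4841; 40–59 − 280 → 10715; 60+ + 180 → 10340
Giving 6414 / 4841 / 10715 / 10340.
Total after period 1: 6414 + 4841 + 10715 + 10340 = 32310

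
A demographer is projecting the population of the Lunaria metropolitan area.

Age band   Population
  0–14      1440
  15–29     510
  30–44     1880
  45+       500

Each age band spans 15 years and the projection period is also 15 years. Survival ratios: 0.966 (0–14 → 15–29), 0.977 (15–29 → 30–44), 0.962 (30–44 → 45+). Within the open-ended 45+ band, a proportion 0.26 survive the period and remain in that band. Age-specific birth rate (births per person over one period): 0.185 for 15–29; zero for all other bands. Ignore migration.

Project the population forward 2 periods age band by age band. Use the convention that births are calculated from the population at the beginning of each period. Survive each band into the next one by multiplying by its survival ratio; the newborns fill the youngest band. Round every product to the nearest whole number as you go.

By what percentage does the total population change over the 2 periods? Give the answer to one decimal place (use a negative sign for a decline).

-37.9

Let group 1 be 0–14 through group 4 = 45+.
— Period 1 —
Births: 510 × 0.185 = 94
Group 2: 1440 × 0.966 = 1391
Group 3: 510 × 0.977 = 498
Group 4: 1880 × 0.962 + 500 × 0.26 = 1809 + 130 = 1939
End of period: [94, 1391, 498, 1939]
— Period 2 —
Births: 1391 × 0.185 = 257
Group 2: 94 × 0.966 = 91
Group 3: 1391 × 0.977 = 1359
Group 4: 498 × 0.962 + 1939 × 0.26 = 479 + 504 = 983
End of period: [257, 91, 1359, 983]
Total: 4330 → 2690; change = -1640; percentage change = -37.9%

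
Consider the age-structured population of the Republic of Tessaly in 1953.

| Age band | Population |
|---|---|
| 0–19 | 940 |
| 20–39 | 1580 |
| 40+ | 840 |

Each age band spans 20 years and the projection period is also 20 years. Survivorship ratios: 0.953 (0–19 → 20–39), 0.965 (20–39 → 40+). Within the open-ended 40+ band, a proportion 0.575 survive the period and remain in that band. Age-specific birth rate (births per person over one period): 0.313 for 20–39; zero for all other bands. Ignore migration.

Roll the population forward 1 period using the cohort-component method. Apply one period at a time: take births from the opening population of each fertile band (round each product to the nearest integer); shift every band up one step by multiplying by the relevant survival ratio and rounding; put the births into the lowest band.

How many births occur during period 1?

Period 1.
Births: 1580 * 0.313 = 495
20–39: 940 * 0.953 = 896
40+: 1580 * 0.965 + 840 * 0.575 = 1525 + 483 = 2008
Giving 495 / 896 / 2008.

495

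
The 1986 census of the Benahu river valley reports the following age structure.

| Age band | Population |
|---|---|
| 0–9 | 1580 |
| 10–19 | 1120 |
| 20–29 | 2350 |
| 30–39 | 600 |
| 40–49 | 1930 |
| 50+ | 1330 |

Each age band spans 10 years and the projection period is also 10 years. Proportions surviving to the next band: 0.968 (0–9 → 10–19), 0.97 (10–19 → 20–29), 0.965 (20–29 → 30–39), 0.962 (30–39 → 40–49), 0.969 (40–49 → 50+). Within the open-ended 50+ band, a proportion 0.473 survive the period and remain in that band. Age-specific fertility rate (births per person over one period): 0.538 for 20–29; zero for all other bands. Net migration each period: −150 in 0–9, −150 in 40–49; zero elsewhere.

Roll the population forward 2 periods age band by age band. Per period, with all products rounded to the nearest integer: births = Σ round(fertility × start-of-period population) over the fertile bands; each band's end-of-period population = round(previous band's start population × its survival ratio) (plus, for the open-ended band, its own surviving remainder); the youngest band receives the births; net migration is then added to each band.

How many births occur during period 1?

Numbering the bands 1..6 from youngest to oldest:
— Period 1 —
Births: 2350 * 0.538 = 1264
Band 2: 1580 * 0.968 = 1529
Band 3: 1120 * 0.97 = 1086
Band 4: 2350 * 0.965 = 2268
Band 5: 600 * 0.962 = 577
Band 6: 1930 * 0.969 + 1330 * 0.473 = 1870 + 629 = 2499
Net migration: Band 1 − 150 → 1114; Band 5 − 150 → 427
Giving 1114 / 1529 / 1086 / 2268 / 427 / 2499.

1264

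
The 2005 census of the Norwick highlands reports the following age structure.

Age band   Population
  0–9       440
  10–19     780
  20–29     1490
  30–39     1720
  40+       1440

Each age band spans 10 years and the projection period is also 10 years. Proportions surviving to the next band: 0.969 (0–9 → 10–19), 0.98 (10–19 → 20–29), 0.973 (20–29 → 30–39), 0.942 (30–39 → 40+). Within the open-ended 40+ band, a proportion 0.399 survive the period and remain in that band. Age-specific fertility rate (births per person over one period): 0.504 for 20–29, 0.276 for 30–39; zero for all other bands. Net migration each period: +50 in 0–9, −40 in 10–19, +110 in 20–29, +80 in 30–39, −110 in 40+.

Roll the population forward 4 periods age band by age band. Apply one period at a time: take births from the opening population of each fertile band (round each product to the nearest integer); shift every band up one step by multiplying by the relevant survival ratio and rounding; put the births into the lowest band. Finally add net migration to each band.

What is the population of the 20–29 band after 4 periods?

After projecting period 1:
Births: 1490 * 0.504 = 751, 1720 * 0.276 = 475 → 1226
10–19: 440 * 0.969 = 426
20–29: 780 * 0.98 = 764
30–39: 1490 * 0.973 = 1450
40+: 1720 * 0.942 + 1440 * 0.399 = 1620 + 575 = 2195
Net migration: 0–9 + 50 → 1276; 10–19 − 40 → 386; 20–29 + 110 → 874; 30–39 + 80 → 1530; 40+ − 110 → 2085
Giving 1276 / 386 / 874 / 1530 / 2085.
After projecting period 2:
Births: 874 * 0.504 = 440, 1530 * 0.276 = 422 → 862
10–19: 1276 * 0.969 = 1236
20–29: 386 * 0.98 = 378
30–39: 874 * 0.973 = 850
40+: 1530 * 0.942 + 2085 * 0.399 = 1441 + 832 = 2273
Net migration: 0–9 + 50 → 912; 10–19 − 40 → 1196; 20–29 + 110 → 488; 30–39 + 80 → 930; 40+ − 110 → 2163
Giving 912 / 1196 / 488 / 930 / 2163.
After projecting period 3:
Births: 488 * 0.504 = 246, 930 * 0.276 = 257 → 503
10–19: 912 * 0.969 = 884
20–29: 1196 * 0.98 = 1172
30–39: 488 * 0.973 = 475
40+: 930 * 0.942 + 2163 * 0.399 = 876 + 863 = 1739
Net migration: 0–9 + 50 → 553; 10–19 − 40 → 844; 20–29 + 110 → 1282; 30–39 + 80 → 555; 40+ − 110 → 1629
Giving 553 / 844 / 1282 / 555 / 1629.
After projecting period 4:
Births: 1282 * 0.504 = 646, 555 * 0.276 = 153 → 799
10–19: 553 * 0.969 = 536
20–29: 844 * 0.98 = 827
30–39: 1282 * 0.973 = 1247
40+: 555 * 0.942 + 1629 * 0.399 = 523 + 650 = 1173
Net migration: 0–9 + 50 → 849; 10–19 − 40 → 496; 20–29 + 110 → 937; 30–39 + 80 → 1327; 40+ − 110 → 1063
Giving 849 / 496 / 937 / 1327 / 1063.

937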